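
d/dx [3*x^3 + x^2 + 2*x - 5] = 9*x^2 + 2*x + 2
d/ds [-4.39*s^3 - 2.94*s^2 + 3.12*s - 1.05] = -13.17*s^2 - 5.88*s + 3.12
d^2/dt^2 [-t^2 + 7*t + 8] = -2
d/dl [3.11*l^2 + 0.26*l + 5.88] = 6.22*l + 0.26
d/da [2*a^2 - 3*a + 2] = 4*a - 3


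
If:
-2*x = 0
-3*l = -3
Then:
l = 1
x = 0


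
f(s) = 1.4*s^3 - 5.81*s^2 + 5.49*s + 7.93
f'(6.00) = 86.97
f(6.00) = 134.11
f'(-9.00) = 450.27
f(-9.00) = -1532.69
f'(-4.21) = 128.85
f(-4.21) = -222.63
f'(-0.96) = 20.52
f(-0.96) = -3.93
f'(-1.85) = 41.36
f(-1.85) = -30.98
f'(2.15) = -0.08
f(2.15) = 6.79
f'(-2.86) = 73.08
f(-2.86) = -88.05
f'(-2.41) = 57.89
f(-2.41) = -58.64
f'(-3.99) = 118.72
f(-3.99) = -195.40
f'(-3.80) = 110.29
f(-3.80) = -173.65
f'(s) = 4.2*s^2 - 11.62*s + 5.49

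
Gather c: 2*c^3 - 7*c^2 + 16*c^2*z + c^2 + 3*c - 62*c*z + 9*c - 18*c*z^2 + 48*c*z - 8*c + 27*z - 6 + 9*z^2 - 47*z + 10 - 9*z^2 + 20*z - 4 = 2*c^3 + c^2*(16*z - 6) + c*(-18*z^2 - 14*z + 4)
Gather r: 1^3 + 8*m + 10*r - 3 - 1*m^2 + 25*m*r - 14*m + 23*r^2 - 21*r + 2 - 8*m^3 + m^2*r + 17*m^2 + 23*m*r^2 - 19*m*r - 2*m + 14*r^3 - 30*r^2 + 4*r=-8*m^3 + 16*m^2 - 8*m + 14*r^3 + r^2*(23*m - 7) + r*(m^2 + 6*m - 7)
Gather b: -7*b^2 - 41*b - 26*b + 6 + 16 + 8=-7*b^2 - 67*b + 30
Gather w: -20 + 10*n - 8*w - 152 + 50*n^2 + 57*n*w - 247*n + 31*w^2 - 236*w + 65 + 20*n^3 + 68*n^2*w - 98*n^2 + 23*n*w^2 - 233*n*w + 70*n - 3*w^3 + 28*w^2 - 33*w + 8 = 20*n^3 - 48*n^2 - 167*n - 3*w^3 + w^2*(23*n + 59) + w*(68*n^2 - 176*n - 277) - 99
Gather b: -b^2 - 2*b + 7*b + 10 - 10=-b^2 + 5*b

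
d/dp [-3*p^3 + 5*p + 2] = 5 - 9*p^2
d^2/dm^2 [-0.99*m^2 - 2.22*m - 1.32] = -1.98000000000000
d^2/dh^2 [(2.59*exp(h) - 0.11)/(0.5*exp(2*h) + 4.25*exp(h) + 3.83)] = (0.6475*exp(4*h) - 5.61375*exp(3*h) - 30.46035*exp(2*h) - 43.303*exp(h) + 39.782976)*exp(h)/(0.125*exp(6*h) + 3.1875*exp(5*h) + 29.96625*exp(4*h) + 125.598125*exp(3*h) + 229.541475*exp(2*h) + 187.028475*exp(h) + 56.181887)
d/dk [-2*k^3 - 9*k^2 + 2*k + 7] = -6*k^2 - 18*k + 2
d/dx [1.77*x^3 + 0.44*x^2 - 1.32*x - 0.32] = 5.31*x^2 + 0.88*x - 1.32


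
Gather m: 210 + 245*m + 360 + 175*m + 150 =420*m + 720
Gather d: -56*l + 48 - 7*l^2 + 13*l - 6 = -7*l^2 - 43*l + 42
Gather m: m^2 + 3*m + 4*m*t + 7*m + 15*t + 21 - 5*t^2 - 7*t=m^2 + m*(4*t + 10) - 5*t^2 + 8*t + 21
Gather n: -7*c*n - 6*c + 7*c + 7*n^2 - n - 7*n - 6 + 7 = c + 7*n^2 + n*(-7*c - 8) + 1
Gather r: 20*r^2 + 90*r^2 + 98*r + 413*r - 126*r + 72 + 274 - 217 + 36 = 110*r^2 + 385*r + 165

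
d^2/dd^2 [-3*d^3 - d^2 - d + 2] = -18*d - 2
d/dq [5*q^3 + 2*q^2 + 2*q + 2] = 15*q^2 + 4*q + 2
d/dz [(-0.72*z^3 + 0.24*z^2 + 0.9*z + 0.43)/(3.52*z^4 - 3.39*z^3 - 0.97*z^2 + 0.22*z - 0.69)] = (2.5344*z^6 - 1.6896*z^5 - 7.992*z^4 - 0.2692*z^3 + 6.7893*z^2 + 0.503*z - 0.7156)/(12.3904*z^8 - 23.8656*z^7 + 4.6633*z^6 + 8.1254*z^5 - 5.4083*z^4 + 4.2514*z^3 + 1.387*z^2 - 0.3036*z + 0.4761)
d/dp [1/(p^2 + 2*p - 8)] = 2*(-p - 1)/(p^2 + 2*p - 8)^2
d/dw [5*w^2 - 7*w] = 10*w - 7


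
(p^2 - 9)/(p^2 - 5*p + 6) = (p + 3)/(p - 2)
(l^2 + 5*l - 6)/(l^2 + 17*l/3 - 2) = 3*(l - 1)/(3*l - 1)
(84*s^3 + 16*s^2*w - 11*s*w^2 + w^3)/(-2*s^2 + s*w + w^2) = (-42*s^2 + 13*s*w - w^2)/(s - w)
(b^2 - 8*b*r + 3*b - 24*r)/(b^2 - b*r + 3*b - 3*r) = (-b + 8*r)/(-b + r)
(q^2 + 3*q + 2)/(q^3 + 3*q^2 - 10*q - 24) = (q + 1)/(q^2 + q - 12)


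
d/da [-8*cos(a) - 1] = 8*sin(a)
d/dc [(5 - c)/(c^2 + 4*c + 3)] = (-c^2 - 4*c + 2*(c - 5)*(c + 2) - 3)/(c^2 + 4*c + 3)^2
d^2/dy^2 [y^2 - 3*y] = 2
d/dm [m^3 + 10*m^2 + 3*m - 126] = 3*m^2 + 20*m + 3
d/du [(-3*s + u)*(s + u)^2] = (-5*s + 3*u)*(s + u)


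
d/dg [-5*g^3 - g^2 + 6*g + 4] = -15*g^2 - 2*g + 6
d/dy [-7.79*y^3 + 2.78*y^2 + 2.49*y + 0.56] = -23.37*y^2 + 5.56*y + 2.49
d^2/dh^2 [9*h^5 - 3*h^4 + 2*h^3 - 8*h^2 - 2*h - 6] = 180*h^3 - 36*h^2 + 12*h - 16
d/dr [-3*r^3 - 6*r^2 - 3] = 3*r*(-3*r - 4)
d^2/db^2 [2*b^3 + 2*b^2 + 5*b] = 12*b + 4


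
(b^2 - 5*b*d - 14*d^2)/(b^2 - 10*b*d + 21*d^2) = (b + 2*d)/(b - 3*d)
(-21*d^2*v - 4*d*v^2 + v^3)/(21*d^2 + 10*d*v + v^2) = v*(-7*d + v)/(7*d + v)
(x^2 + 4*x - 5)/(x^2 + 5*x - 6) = (x + 5)/(x + 6)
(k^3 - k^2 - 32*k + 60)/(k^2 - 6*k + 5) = (k^2 + 4*k - 12)/(k - 1)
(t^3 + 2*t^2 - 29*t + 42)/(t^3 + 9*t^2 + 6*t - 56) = (t - 3)/(t + 4)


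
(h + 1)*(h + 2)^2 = h^3 + 5*h^2 + 8*h + 4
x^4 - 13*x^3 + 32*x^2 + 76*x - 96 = (x - 8)*(x - 6)*(x - 1)*(x + 2)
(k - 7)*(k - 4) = k^2 - 11*k + 28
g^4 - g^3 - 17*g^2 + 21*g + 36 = (g - 3)^2*(g + 1)*(g + 4)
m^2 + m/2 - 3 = (m - 3/2)*(m + 2)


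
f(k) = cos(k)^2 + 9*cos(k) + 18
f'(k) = -2*sin(k)*cos(k) - 9*sin(k)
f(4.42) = 15.49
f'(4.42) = 8.07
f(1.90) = 15.19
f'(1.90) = -7.90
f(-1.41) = 19.47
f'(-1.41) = 9.20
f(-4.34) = 14.86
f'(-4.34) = -7.71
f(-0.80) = 24.76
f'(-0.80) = 7.46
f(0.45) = 26.91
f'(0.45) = -4.70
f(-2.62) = 10.95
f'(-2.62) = 3.62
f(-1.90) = 15.19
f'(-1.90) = 7.90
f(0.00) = 28.00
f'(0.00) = 0.00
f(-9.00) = 10.63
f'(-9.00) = 2.96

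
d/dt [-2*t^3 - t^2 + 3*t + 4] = -6*t^2 - 2*t + 3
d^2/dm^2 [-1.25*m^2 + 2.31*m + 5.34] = -2.50000000000000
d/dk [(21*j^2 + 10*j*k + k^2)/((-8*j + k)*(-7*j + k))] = 5*j*(175*j^2 + 14*j*k - 5*k^2)/(3136*j^4 - 1680*j^3*k + 337*j^2*k^2 - 30*j*k^3 + k^4)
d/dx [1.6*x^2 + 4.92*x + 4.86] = 3.2*x + 4.92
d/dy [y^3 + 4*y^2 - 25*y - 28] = 3*y^2 + 8*y - 25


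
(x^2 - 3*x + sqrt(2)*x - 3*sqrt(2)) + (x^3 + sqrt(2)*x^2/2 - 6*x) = x^3 + sqrt(2)*x^2/2 + x^2 - 9*x + sqrt(2)*x - 3*sqrt(2)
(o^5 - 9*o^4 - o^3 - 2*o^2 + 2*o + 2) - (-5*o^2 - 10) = o^5 - 9*o^4 - o^3 + 3*o^2 + 2*o + 12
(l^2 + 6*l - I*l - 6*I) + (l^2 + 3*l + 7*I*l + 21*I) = 2*l^2 + 9*l + 6*I*l + 15*I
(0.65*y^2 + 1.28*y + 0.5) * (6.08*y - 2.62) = 3.952*y^3 + 6.0794*y^2 - 0.3136*y - 1.31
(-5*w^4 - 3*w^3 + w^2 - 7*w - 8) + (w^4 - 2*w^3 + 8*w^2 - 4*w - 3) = -4*w^4 - 5*w^3 + 9*w^2 - 11*w - 11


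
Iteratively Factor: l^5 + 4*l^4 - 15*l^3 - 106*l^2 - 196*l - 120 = (l + 2)*(l^4 + 2*l^3 - 19*l^2 - 68*l - 60) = (l - 5)*(l + 2)*(l^3 + 7*l^2 + 16*l + 12) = (l - 5)*(l + 2)*(l + 3)*(l^2 + 4*l + 4) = (l - 5)*(l + 2)^2*(l + 3)*(l + 2)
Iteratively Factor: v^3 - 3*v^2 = (v)*(v^2 - 3*v) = v^2*(v - 3)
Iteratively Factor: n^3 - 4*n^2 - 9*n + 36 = (n + 3)*(n^2 - 7*n + 12) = (n - 4)*(n + 3)*(n - 3)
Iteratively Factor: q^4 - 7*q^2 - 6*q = (q + 1)*(q^3 - q^2 - 6*q) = (q + 1)*(q + 2)*(q^2 - 3*q) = q*(q + 1)*(q + 2)*(q - 3)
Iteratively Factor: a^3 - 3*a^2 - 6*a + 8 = (a + 2)*(a^2 - 5*a + 4) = (a - 1)*(a + 2)*(a - 4)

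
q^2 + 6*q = q*(q + 6)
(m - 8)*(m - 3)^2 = m^3 - 14*m^2 + 57*m - 72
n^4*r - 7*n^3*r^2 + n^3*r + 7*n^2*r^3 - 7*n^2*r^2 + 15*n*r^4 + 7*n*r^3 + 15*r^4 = (n - 5*r)*(n - 3*r)*(n + r)*(n*r + r)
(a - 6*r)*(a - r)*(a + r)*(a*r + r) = a^4*r - 6*a^3*r^2 + a^3*r - a^2*r^3 - 6*a^2*r^2 + 6*a*r^4 - a*r^3 + 6*r^4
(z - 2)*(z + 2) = z^2 - 4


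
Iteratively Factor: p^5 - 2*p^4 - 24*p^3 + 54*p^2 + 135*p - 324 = (p - 3)*(p^4 + p^3 - 21*p^2 - 9*p + 108) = (p - 3)*(p + 4)*(p^3 - 3*p^2 - 9*p + 27) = (p - 3)*(p + 3)*(p + 4)*(p^2 - 6*p + 9) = (p - 3)^2*(p + 3)*(p + 4)*(p - 3)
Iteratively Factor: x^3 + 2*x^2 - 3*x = (x + 3)*(x^2 - x) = (x - 1)*(x + 3)*(x)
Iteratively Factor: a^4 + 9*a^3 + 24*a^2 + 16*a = (a + 4)*(a^3 + 5*a^2 + 4*a) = (a + 1)*(a + 4)*(a^2 + 4*a) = (a + 1)*(a + 4)^2*(a)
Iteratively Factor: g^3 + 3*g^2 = (g)*(g^2 + 3*g) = g^2*(g + 3)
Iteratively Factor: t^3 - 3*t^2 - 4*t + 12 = (t - 2)*(t^2 - t - 6) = (t - 3)*(t - 2)*(t + 2)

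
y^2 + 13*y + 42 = (y + 6)*(y + 7)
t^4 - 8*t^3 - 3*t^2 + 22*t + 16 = (t - 8)*(t - 2)*(t + 1)^2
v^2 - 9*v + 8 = (v - 8)*(v - 1)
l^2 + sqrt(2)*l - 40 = (l - 4*sqrt(2))*(l + 5*sqrt(2))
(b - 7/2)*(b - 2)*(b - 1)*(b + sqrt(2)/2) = b^4 - 13*b^3/2 + sqrt(2)*b^3/2 - 13*sqrt(2)*b^2/4 + 25*b^2/2 - 7*b + 25*sqrt(2)*b/4 - 7*sqrt(2)/2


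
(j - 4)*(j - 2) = j^2 - 6*j + 8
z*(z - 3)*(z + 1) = z^3 - 2*z^2 - 3*z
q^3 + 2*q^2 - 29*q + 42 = (q - 3)*(q - 2)*(q + 7)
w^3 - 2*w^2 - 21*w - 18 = (w - 6)*(w + 1)*(w + 3)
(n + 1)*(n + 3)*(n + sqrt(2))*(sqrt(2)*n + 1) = sqrt(2)*n^4 + 3*n^3 + 4*sqrt(2)*n^3 + 4*sqrt(2)*n^2 + 12*n^2 + 4*sqrt(2)*n + 9*n + 3*sqrt(2)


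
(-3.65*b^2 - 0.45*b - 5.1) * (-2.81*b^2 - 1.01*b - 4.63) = 10.2565*b^4 + 4.951*b^3 + 31.685*b^2 + 7.2345*b + 23.613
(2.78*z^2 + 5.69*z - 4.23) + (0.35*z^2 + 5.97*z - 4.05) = 3.13*z^2 + 11.66*z - 8.28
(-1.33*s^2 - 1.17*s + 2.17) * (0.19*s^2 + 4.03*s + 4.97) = -0.2527*s^4 - 5.5822*s^3 - 10.9129*s^2 + 2.9302*s + 10.7849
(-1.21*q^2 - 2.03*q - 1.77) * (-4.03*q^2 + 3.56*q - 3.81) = 4.8763*q^4 + 3.8733*q^3 + 4.5164*q^2 + 1.4331*q + 6.7437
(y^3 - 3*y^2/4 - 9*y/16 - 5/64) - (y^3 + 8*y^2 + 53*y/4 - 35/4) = -35*y^2/4 - 221*y/16 + 555/64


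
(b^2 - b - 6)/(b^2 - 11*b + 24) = (b + 2)/(b - 8)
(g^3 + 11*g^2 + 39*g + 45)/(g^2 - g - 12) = (g^2 + 8*g + 15)/(g - 4)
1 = 1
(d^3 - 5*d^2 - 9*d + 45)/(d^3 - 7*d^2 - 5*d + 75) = (d - 3)/(d - 5)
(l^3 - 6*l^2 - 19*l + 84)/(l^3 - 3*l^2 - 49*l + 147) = (l + 4)/(l + 7)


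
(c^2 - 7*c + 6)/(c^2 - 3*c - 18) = (c - 1)/(c + 3)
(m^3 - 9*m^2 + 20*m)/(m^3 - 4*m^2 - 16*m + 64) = m*(m - 5)/(m^2 - 16)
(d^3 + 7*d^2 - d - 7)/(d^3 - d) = (d + 7)/d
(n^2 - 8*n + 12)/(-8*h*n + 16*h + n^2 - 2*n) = (6 - n)/(8*h - n)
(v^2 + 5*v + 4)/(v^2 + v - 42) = (v^2 + 5*v + 4)/(v^2 + v - 42)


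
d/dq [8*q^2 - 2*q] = 16*q - 2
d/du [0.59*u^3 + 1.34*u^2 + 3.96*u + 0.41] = 1.77*u^2 + 2.68*u + 3.96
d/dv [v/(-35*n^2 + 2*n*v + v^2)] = (-35*n^2 + 2*n*v + v^2 - 2*v*(n + v))/(-35*n^2 + 2*n*v + v^2)^2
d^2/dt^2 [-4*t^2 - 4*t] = -8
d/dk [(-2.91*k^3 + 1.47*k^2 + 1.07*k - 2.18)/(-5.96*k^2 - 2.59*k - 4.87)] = (17.3436*k^4 + 15.0738*k^3 + 45.085*k^2 - 40.3034*k - 10.8571)/(35.5216*k^4 + 30.8728*k^3 + 64.7585*k^2 + 25.2266*k + 23.7169)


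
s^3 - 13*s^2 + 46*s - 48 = (s - 8)*(s - 3)*(s - 2)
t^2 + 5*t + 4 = (t + 1)*(t + 4)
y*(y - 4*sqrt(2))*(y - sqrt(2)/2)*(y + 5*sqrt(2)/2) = y^4 - 2*sqrt(2)*y^3 - 37*y^2/2 + 10*sqrt(2)*y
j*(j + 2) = j^2 + 2*j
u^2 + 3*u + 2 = (u + 1)*(u + 2)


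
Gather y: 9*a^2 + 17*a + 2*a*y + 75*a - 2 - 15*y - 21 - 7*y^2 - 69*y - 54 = 9*a^2 + 92*a - 7*y^2 + y*(2*a - 84) - 77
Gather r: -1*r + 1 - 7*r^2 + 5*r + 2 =-7*r^2 + 4*r + 3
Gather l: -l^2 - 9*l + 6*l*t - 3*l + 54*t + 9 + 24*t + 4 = -l^2 + l*(6*t - 12) + 78*t + 13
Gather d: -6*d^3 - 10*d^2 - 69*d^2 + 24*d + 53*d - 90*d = -6*d^3 - 79*d^2 - 13*d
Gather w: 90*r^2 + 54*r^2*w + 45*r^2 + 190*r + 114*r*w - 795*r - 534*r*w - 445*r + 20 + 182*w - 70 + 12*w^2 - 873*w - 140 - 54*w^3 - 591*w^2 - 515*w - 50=135*r^2 - 1050*r - 54*w^3 - 579*w^2 + w*(54*r^2 - 420*r - 1206) - 240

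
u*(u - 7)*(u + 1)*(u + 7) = u^4 + u^3 - 49*u^2 - 49*u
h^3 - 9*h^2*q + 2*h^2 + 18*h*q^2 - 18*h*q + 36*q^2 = (h + 2)*(h - 6*q)*(h - 3*q)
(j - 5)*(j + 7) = j^2 + 2*j - 35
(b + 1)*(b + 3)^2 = b^3 + 7*b^2 + 15*b + 9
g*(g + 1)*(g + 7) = g^3 + 8*g^2 + 7*g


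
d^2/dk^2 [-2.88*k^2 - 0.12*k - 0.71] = -5.76000000000000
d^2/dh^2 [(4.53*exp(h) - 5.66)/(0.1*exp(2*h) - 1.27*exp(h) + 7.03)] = (0.0453000000000001*exp(4*h) + 0.348910000000002*exp(3*h) - 16.95108*exp(2*h) + 47.231199*exp(h) + 173.343631)*exp(h)/(0.001*exp(6*h) - 0.0381*exp(5*h) + 0.69477*exp(4*h) - 7.405243*exp(3*h) + 48.842331*exp(2*h) - 188.293629*exp(h) + 347.428927)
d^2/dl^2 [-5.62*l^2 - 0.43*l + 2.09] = -11.2400000000000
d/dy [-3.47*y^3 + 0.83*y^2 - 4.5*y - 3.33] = -10.41*y^2 + 1.66*y - 4.5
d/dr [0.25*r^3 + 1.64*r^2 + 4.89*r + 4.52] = 0.75*r^2 + 3.28*r + 4.89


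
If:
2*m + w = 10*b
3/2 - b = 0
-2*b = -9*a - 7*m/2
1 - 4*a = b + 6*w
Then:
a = -1123/488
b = 3/2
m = 1653/244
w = 177/122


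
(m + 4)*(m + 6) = m^2 + 10*m + 24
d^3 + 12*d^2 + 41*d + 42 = (d + 2)*(d + 3)*(d + 7)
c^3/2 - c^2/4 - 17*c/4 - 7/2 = (c/2 + 1)*(c - 7/2)*(c + 1)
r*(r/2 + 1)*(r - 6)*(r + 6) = r^4/2 + r^3 - 18*r^2 - 36*r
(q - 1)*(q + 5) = q^2 + 4*q - 5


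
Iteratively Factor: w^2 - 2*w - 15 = (w - 5)*(w + 3)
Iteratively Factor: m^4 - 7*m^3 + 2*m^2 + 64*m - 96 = (m - 4)*(m^3 - 3*m^2 - 10*m + 24) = (m - 4)*(m - 2)*(m^2 - m - 12) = (m - 4)^2*(m - 2)*(m + 3)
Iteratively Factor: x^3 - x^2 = (x)*(x^2 - x) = x*(x - 1)*(x)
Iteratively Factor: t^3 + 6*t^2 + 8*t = (t + 4)*(t^2 + 2*t) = t*(t + 4)*(t + 2)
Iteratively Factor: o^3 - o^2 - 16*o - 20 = (o + 2)*(o^2 - 3*o - 10) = (o - 5)*(o + 2)*(o + 2)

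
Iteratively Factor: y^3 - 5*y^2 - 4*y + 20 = (y + 2)*(y^2 - 7*y + 10) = (y - 5)*(y + 2)*(y - 2)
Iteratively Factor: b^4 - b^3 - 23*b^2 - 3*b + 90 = (b - 2)*(b^3 + b^2 - 21*b - 45) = (b - 5)*(b - 2)*(b^2 + 6*b + 9) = (b - 5)*(b - 2)*(b + 3)*(b + 3)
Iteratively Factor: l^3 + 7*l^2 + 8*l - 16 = (l + 4)*(l^2 + 3*l - 4) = (l + 4)^2*(l - 1)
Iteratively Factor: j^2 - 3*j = (j - 3)*(j)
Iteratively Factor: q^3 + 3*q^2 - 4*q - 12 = (q + 2)*(q^2 + q - 6) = (q + 2)*(q + 3)*(q - 2)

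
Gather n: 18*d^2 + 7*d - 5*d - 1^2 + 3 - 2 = 18*d^2 + 2*d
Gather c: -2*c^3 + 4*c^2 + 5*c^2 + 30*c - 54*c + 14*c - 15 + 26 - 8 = -2*c^3 + 9*c^2 - 10*c + 3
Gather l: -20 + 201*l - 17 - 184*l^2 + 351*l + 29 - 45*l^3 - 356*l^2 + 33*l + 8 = -45*l^3 - 540*l^2 + 585*l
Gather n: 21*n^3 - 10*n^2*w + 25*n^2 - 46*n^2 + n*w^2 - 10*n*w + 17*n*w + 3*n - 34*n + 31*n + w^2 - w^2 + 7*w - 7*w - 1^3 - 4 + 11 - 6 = 21*n^3 + n^2*(-10*w - 21) + n*(w^2 + 7*w)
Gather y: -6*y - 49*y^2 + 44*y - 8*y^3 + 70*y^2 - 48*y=-8*y^3 + 21*y^2 - 10*y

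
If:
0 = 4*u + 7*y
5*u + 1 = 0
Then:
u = -1/5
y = 4/35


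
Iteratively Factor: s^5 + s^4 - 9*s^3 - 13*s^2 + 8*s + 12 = (s + 1)*(s^4 - 9*s^2 - 4*s + 12) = (s - 1)*(s + 1)*(s^3 + s^2 - 8*s - 12) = (s - 1)*(s + 1)*(s + 2)*(s^2 - s - 6) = (s - 1)*(s + 1)*(s + 2)^2*(s - 3)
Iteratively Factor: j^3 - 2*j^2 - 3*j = (j - 3)*(j^2 + j) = j*(j - 3)*(j + 1)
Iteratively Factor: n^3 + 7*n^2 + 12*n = (n)*(n^2 + 7*n + 12) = n*(n + 4)*(n + 3)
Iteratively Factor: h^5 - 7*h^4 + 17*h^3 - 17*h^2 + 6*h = (h - 1)*(h^4 - 6*h^3 + 11*h^2 - 6*h) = (h - 3)*(h - 1)*(h^3 - 3*h^2 + 2*h) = (h - 3)*(h - 2)*(h - 1)*(h^2 - h) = h*(h - 3)*(h - 2)*(h - 1)*(h - 1)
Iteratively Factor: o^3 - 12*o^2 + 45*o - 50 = (o - 5)*(o^2 - 7*o + 10) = (o - 5)*(o - 2)*(o - 5)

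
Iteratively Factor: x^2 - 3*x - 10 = (x - 5)*(x + 2)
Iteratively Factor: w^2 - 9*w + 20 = (w - 4)*(w - 5)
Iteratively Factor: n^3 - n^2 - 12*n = (n - 4)*(n^2 + 3*n) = (n - 4)*(n + 3)*(n)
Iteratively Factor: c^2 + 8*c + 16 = (c + 4)*(c + 4)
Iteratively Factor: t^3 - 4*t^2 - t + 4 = (t - 1)*(t^2 - 3*t - 4) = (t - 1)*(t + 1)*(t - 4)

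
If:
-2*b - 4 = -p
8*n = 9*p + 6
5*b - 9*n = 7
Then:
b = -217/61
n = -168/61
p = -190/61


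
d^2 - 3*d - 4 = (d - 4)*(d + 1)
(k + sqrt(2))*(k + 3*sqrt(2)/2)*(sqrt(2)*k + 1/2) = sqrt(2)*k^3 + 11*k^2/2 + 17*sqrt(2)*k/4 + 3/2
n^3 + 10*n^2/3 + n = n*(n + 1/3)*(n + 3)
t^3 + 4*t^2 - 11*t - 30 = (t - 3)*(t + 2)*(t + 5)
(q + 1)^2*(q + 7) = q^3 + 9*q^2 + 15*q + 7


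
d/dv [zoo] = 0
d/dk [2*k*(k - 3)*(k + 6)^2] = 8*k^3 + 54*k^2 - 216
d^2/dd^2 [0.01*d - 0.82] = 0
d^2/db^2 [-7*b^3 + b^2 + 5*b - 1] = 2 - 42*b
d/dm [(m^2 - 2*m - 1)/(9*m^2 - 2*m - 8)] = 2*(8*m^2 + m + 7)/(81*m^4 - 36*m^3 - 140*m^2 + 32*m + 64)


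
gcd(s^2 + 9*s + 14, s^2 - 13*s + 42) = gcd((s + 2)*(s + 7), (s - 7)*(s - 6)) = 1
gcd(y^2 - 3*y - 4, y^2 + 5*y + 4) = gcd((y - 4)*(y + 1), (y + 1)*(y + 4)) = y + 1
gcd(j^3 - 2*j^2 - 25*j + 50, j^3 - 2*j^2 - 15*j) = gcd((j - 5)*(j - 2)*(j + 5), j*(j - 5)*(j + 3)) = j - 5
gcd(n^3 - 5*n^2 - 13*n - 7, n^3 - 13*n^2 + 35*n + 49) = n^2 - 6*n - 7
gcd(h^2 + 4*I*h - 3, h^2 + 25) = 1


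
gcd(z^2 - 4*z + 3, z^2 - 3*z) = z - 3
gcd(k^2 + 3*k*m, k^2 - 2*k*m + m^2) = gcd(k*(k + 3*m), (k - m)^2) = 1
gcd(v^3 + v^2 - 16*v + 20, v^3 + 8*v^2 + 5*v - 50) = v^2 + 3*v - 10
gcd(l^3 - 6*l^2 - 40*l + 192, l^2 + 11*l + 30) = l + 6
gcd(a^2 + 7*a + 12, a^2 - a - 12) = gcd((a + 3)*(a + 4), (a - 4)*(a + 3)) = a + 3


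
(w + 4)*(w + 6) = w^2 + 10*w + 24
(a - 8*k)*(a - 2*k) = a^2 - 10*a*k + 16*k^2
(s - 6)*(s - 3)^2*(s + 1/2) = s^4 - 23*s^3/2 + 39*s^2 - 63*s/2 - 27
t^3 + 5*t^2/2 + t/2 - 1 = (t - 1/2)*(t + 1)*(t + 2)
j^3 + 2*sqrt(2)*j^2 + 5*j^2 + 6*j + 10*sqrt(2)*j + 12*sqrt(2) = (j + 2)*(j + 3)*(j + 2*sqrt(2))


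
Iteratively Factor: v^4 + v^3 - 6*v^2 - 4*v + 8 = (v - 1)*(v^3 + 2*v^2 - 4*v - 8) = (v - 1)*(v + 2)*(v^2 - 4) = (v - 2)*(v - 1)*(v + 2)*(v + 2)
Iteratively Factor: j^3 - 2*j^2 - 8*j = (j)*(j^2 - 2*j - 8) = j*(j + 2)*(j - 4)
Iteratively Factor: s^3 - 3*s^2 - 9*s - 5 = (s + 1)*(s^2 - 4*s - 5) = (s + 1)^2*(s - 5)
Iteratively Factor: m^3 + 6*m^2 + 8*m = (m)*(m^2 + 6*m + 8) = m*(m + 4)*(m + 2)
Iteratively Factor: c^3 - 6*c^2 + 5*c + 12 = (c - 3)*(c^2 - 3*c - 4) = (c - 3)*(c + 1)*(c - 4)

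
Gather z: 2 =2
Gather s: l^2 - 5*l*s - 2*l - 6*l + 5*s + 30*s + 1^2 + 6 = l^2 - 8*l + s*(35 - 5*l) + 7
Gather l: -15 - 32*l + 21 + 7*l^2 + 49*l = 7*l^2 + 17*l + 6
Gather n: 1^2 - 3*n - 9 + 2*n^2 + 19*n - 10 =2*n^2 + 16*n - 18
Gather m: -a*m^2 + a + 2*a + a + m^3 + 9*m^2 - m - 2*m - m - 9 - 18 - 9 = 4*a + m^3 + m^2*(9 - a) - 4*m - 36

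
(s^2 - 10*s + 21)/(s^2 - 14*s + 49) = (s - 3)/(s - 7)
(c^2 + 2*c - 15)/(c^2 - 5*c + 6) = (c + 5)/(c - 2)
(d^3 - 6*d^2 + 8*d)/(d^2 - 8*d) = (d^2 - 6*d + 8)/(d - 8)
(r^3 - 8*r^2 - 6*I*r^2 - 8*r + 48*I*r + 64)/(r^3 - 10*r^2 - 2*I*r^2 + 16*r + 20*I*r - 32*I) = (r - 4*I)/(r - 2)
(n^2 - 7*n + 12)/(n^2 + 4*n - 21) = (n - 4)/(n + 7)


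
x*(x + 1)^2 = x^3 + 2*x^2 + x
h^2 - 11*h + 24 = (h - 8)*(h - 3)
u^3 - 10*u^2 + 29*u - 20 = (u - 5)*(u - 4)*(u - 1)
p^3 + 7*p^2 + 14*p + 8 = (p + 1)*(p + 2)*(p + 4)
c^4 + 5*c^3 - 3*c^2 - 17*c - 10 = (c - 2)*(c + 1)^2*(c + 5)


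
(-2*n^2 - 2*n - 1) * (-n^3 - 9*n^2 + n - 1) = 2*n^5 + 20*n^4 + 17*n^3 + 9*n^2 + n + 1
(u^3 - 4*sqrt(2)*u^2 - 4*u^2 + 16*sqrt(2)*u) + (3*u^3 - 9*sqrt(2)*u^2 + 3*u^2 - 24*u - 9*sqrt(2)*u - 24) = 4*u^3 - 13*sqrt(2)*u^2 - u^2 - 24*u + 7*sqrt(2)*u - 24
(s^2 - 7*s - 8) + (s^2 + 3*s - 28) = 2*s^2 - 4*s - 36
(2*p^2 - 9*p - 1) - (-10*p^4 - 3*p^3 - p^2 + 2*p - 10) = 10*p^4 + 3*p^3 + 3*p^2 - 11*p + 9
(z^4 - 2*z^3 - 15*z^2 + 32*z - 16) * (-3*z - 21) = -3*z^5 - 15*z^4 + 87*z^3 + 219*z^2 - 624*z + 336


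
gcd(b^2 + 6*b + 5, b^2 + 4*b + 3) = b + 1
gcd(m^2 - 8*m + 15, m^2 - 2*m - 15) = m - 5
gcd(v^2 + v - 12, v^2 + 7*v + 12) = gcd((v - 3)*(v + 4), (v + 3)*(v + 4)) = v + 4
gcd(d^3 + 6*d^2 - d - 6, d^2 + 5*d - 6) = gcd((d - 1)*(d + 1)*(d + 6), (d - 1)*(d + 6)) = d^2 + 5*d - 6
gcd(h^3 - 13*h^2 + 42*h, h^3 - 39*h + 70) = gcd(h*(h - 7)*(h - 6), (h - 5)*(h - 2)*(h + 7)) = 1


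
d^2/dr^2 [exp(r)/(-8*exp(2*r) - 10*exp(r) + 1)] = (-64*exp(4*r) + 80*exp(3*r) - 48*exp(2*r) - 10*exp(r) - 1)*exp(r)/(512*exp(6*r) + 1920*exp(5*r) + 2208*exp(4*r) + 520*exp(3*r) - 276*exp(2*r) + 30*exp(r) - 1)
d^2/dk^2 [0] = 0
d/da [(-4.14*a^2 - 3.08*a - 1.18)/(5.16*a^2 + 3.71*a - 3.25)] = (0.533400000000007*a^2 + 39.0876*a + 14.3878)/(26.6256*a^4 + 38.2872*a^3 - 19.7759*a^2 - 24.115*a + 10.5625)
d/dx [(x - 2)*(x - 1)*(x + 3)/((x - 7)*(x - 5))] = (x^4 - 24*x^3 + 112*x^2 - 12*x - 173)/(x^4 - 24*x^3 + 214*x^2 - 840*x + 1225)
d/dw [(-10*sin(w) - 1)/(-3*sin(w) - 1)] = 7*cos(w)/(3*sin(w) + 1)^2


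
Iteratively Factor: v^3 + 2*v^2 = (v)*(v^2 + 2*v) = v*(v + 2)*(v)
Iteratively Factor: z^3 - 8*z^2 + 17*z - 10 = (z - 1)*(z^2 - 7*z + 10) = (z - 5)*(z - 1)*(z - 2)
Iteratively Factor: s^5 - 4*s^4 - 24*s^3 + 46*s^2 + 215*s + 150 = (s + 1)*(s^4 - 5*s^3 - 19*s^2 + 65*s + 150) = (s + 1)*(s + 2)*(s^3 - 7*s^2 - 5*s + 75) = (s + 1)*(s + 2)*(s + 3)*(s^2 - 10*s + 25) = (s - 5)*(s + 1)*(s + 2)*(s + 3)*(s - 5)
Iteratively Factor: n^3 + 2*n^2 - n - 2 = (n - 1)*(n^2 + 3*n + 2) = (n - 1)*(n + 2)*(n + 1)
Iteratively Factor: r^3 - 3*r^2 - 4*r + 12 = (r + 2)*(r^2 - 5*r + 6) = (r - 3)*(r + 2)*(r - 2)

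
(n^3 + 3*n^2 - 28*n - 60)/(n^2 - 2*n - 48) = (n^2 - 3*n - 10)/(n - 8)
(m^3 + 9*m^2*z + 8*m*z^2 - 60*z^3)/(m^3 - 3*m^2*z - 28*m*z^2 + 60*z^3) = (-m - 6*z)/(-m + 6*z)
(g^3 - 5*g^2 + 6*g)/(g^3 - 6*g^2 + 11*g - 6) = g/(g - 1)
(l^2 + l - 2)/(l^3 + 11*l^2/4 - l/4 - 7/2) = 4/(4*l + 7)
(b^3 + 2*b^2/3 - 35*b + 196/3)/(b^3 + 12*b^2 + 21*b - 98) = (3*b^2 - 19*b + 28)/(3*(b^2 + 5*b - 14))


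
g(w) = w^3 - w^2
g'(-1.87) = 14.23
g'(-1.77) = 12.94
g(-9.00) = -810.00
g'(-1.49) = 9.64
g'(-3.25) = 38.19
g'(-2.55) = 24.61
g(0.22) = -0.04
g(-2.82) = -30.38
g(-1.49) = -5.53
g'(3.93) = 38.47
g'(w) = 3*w^2 - 2*w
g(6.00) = 180.00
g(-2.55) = -23.08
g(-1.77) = -8.68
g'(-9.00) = 261.00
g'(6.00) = 96.00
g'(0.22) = -0.29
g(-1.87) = -10.04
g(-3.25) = -44.89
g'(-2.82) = 29.50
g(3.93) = 45.25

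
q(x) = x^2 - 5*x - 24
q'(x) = 2*x - 5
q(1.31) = -28.83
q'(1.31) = -2.38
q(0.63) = -26.75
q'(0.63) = -3.74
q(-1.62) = -13.28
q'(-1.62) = -8.24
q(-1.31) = -15.73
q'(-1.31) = -7.62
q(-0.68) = -20.14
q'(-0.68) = -6.36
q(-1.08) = -17.43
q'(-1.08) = -7.16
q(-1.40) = -15.04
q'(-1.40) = -7.80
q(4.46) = -26.41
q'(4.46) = 3.92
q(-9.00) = 102.00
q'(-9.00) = -23.00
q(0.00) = -24.00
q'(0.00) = -5.00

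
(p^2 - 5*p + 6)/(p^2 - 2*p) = (p - 3)/p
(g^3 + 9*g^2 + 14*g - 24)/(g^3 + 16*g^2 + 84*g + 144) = (g - 1)/(g + 6)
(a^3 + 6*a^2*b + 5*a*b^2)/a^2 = a + 6*b + 5*b^2/a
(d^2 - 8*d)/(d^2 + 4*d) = (d - 8)/(d + 4)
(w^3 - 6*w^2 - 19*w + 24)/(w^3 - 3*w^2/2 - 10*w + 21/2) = 2*(w - 8)/(2*w - 7)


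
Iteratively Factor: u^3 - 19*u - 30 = (u + 3)*(u^2 - 3*u - 10) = (u - 5)*(u + 3)*(u + 2)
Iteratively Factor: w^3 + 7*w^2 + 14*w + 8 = (w + 1)*(w^2 + 6*w + 8) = (w + 1)*(w + 2)*(w + 4)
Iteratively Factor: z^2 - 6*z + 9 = (z - 3)*(z - 3)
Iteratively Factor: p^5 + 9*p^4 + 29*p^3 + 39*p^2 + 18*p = (p + 3)*(p^4 + 6*p^3 + 11*p^2 + 6*p) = (p + 1)*(p + 3)*(p^3 + 5*p^2 + 6*p) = (p + 1)*(p + 2)*(p + 3)*(p^2 + 3*p) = p*(p + 1)*(p + 2)*(p + 3)*(p + 3)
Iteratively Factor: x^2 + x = (x + 1)*(x)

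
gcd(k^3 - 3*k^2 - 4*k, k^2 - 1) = k + 1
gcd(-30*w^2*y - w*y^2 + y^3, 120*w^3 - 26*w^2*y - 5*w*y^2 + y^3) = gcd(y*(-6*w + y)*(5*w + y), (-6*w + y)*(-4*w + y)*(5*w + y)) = -30*w^2 - w*y + y^2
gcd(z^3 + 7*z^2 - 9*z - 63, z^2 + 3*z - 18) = z - 3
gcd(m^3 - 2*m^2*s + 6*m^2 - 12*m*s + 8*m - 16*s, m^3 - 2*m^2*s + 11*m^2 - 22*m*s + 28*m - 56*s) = -m^2 + 2*m*s - 4*m + 8*s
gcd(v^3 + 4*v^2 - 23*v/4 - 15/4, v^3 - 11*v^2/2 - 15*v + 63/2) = v - 3/2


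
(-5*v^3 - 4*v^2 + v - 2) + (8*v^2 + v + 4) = -5*v^3 + 4*v^2 + 2*v + 2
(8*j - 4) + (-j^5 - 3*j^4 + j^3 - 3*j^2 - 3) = -j^5 - 3*j^4 + j^3 - 3*j^2 + 8*j - 7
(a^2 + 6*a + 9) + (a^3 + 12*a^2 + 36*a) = a^3 + 13*a^2 + 42*a + 9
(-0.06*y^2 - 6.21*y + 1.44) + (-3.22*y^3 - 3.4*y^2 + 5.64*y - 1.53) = -3.22*y^3 - 3.46*y^2 - 0.57*y - 0.0900000000000001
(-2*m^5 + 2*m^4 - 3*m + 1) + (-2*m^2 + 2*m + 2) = -2*m^5 + 2*m^4 - 2*m^2 - m + 3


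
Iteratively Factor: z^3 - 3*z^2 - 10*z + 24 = (z + 3)*(z^2 - 6*z + 8) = (z - 4)*(z + 3)*(z - 2)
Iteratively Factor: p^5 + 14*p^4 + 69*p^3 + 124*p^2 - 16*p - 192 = (p + 4)*(p^4 + 10*p^3 + 29*p^2 + 8*p - 48) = (p + 3)*(p + 4)*(p^3 + 7*p^2 + 8*p - 16) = (p + 3)*(p + 4)^2*(p^2 + 3*p - 4) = (p + 3)*(p + 4)^3*(p - 1)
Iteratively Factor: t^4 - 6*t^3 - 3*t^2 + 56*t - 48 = (t - 4)*(t^3 - 2*t^2 - 11*t + 12) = (t - 4)*(t - 1)*(t^2 - t - 12) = (t - 4)*(t - 1)*(t + 3)*(t - 4)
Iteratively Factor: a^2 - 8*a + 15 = (a - 5)*(a - 3)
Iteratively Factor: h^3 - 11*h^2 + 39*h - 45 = (h - 3)*(h^2 - 8*h + 15) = (h - 3)^2*(h - 5)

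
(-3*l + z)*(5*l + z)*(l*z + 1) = -15*l^3*z + 2*l^2*z^2 - 15*l^2 + l*z^3 + 2*l*z + z^2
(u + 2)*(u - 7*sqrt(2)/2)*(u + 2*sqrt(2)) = u^3 - 3*sqrt(2)*u^2/2 + 2*u^2 - 14*u - 3*sqrt(2)*u - 28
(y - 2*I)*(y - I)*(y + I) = y^3 - 2*I*y^2 + y - 2*I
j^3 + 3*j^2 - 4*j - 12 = (j - 2)*(j + 2)*(j + 3)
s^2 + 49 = (s - 7*I)*(s + 7*I)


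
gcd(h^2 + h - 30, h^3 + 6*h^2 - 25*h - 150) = h^2 + h - 30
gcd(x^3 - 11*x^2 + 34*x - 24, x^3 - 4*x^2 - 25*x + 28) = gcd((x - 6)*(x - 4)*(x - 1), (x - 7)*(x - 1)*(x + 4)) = x - 1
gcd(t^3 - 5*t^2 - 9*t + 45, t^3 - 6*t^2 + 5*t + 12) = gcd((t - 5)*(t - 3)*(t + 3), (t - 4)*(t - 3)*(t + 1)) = t - 3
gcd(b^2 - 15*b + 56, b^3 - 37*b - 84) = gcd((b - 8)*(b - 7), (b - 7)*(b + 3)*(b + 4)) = b - 7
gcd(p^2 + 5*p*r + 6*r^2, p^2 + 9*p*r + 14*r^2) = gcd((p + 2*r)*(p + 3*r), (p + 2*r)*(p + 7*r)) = p + 2*r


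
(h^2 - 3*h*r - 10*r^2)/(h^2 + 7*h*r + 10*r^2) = (h - 5*r)/(h + 5*r)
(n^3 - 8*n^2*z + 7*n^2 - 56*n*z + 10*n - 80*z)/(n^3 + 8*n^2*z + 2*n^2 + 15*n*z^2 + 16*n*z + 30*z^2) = (n^2 - 8*n*z + 5*n - 40*z)/(n^2 + 8*n*z + 15*z^2)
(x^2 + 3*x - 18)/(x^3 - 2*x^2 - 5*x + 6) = (x + 6)/(x^2 + x - 2)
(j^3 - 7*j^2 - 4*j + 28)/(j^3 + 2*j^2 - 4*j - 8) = (j - 7)/(j + 2)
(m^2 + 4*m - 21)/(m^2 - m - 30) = (-m^2 - 4*m + 21)/(-m^2 + m + 30)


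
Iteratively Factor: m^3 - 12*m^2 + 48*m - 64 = (m - 4)*(m^2 - 8*m + 16) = (m - 4)^2*(m - 4)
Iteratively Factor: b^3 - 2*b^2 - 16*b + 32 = (b + 4)*(b^2 - 6*b + 8) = (b - 4)*(b + 4)*(b - 2)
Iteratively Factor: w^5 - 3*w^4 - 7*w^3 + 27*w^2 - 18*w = (w - 3)*(w^4 - 7*w^2 + 6*w) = w*(w - 3)*(w^3 - 7*w + 6) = w*(w - 3)*(w - 1)*(w^2 + w - 6) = w*(w - 3)*(w - 1)*(w + 3)*(w - 2)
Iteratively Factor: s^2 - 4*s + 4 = (s - 2)*(s - 2)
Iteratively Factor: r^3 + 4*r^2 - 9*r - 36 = (r - 3)*(r^2 + 7*r + 12) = (r - 3)*(r + 3)*(r + 4)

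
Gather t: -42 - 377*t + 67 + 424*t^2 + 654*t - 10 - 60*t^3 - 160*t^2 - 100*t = -60*t^3 + 264*t^2 + 177*t + 15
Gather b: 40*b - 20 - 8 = 40*b - 28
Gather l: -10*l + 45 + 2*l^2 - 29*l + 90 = 2*l^2 - 39*l + 135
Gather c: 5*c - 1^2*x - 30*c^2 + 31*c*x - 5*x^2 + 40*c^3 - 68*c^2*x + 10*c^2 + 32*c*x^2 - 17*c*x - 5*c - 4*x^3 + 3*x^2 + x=40*c^3 + c^2*(-68*x - 20) + c*(32*x^2 + 14*x) - 4*x^3 - 2*x^2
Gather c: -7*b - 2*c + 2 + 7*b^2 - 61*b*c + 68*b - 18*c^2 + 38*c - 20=7*b^2 + 61*b - 18*c^2 + c*(36 - 61*b) - 18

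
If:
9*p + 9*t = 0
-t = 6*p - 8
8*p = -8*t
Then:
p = 8/5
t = -8/5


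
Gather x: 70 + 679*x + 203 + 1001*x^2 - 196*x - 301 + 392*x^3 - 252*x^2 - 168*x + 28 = 392*x^3 + 749*x^2 + 315*x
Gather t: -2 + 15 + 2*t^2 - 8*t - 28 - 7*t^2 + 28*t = -5*t^2 + 20*t - 15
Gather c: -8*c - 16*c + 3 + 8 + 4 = 15 - 24*c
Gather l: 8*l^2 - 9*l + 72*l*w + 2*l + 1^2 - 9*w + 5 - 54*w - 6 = 8*l^2 + l*(72*w - 7) - 63*w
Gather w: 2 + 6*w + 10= 6*w + 12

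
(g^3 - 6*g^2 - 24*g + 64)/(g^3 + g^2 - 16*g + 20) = (g^2 - 4*g - 32)/(g^2 + 3*g - 10)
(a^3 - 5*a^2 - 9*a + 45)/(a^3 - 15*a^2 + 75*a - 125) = (a^2 - 9)/(a^2 - 10*a + 25)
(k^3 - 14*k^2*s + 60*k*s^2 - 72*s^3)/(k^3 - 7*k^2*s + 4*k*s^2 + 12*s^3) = (k - 6*s)/(k + s)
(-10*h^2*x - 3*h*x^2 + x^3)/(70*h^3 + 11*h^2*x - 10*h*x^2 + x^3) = x/(-7*h + x)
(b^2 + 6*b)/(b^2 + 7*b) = (b + 6)/(b + 7)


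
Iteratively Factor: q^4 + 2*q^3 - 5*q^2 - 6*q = (q - 2)*(q^3 + 4*q^2 + 3*q) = (q - 2)*(q + 1)*(q^2 + 3*q) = (q - 2)*(q + 1)*(q + 3)*(q)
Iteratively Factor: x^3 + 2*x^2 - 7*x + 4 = (x - 1)*(x^2 + 3*x - 4) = (x - 1)*(x + 4)*(x - 1)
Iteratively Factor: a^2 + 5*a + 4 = (a + 4)*(a + 1)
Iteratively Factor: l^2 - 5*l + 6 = (l - 3)*(l - 2)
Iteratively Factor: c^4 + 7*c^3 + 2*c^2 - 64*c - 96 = (c + 4)*(c^3 + 3*c^2 - 10*c - 24) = (c - 3)*(c + 4)*(c^2 + 6*c + 8) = (c - 3)*(c + 2)*(c + 4)*(c + 4)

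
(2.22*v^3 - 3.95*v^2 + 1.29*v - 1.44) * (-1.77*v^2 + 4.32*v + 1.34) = -3.9294*v^5 + 16.5819*v^4 - 16.3725*v^3 + 2.8286*v^2 - 4.4922*v - 1.9296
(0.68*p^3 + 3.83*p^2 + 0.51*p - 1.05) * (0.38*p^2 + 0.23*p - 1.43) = 0.2584*p^5 + 1.6118*p^4 + 0.1023*p^3 - 5.7586*p^2 - 0.9708*p + 1.5015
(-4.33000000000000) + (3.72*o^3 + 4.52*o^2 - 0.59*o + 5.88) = 3.72*o^3 + 4.52*o^2 - 0.59*o + 1.55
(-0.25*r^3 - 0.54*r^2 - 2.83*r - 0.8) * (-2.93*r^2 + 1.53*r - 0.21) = 0.7325*r^5 + 1.1997*r^4 + 7.5182*r^3 - 1.8725*r^2 - 0.6297*r + 0.168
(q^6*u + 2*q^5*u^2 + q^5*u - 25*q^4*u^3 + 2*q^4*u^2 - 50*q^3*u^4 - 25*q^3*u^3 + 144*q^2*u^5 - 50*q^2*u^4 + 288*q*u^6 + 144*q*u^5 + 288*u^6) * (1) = q^6*u + 2*q^5*u^2 + q^5*u - 25*q^4*u^3 + 2*q^4*u^2 - 50*q^3*u^4 - 25*q^3*u^3 + 144*q^2*u^5 - 50*q^2*u^4 + 288*q*u^6 + 144*q*u^5 + 288*u^6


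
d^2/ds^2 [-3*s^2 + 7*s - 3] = -6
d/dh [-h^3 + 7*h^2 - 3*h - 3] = -3*h^2 + 14*h - 3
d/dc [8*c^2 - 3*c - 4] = 16*c - 3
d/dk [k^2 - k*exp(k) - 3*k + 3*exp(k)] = -k*exp(k) + 2*k + 2*exp(k) - 3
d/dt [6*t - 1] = 6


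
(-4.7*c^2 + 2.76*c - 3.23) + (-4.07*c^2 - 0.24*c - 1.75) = -8.77*c^2 + 2.52*c - 4.98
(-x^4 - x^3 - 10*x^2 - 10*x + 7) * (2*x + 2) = -2*x^5 - 4*x^4 - 22*x^3 - 40*x^2 - 6*x + 14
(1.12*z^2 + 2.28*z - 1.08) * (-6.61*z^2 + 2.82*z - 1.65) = -7.4032*z^4 - 11.9124*z^3 + 11.7204*z^2 - 6.8076*z + 1.782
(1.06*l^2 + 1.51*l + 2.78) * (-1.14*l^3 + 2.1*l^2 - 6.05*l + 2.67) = -1.2084*l^5 + 0.504600000000001*l^4 - 6.4112*l^3 - 0.4673*l^2 - 12.7873*l + 7.4226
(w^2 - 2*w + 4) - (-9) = w^2 - 2*w + 13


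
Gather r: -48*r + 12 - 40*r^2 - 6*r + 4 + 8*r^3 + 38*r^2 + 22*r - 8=8*r^3 - 2*r^2 - 32*r + 8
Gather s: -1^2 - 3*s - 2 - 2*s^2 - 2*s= -2*s^2 - 5*s - 3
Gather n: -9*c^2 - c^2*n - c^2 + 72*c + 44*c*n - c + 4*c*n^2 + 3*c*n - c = -10*c^2 + 4*c*n^2 + 70*c + n*(-c^2 + 47*c)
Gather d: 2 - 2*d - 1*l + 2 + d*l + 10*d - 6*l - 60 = d*(l + 8) - 7*l - 56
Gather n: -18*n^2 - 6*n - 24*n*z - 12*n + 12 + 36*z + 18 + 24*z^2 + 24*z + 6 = -18*n^2 + n*(-24*z - 18) + 24*z^2 + 60*z + 36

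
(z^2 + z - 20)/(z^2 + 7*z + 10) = (z - 4)/(z + 2)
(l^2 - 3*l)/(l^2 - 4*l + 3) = l/(l - 1)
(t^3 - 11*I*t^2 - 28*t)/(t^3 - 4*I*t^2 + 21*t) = (t - 4*I)/(t + 3*I)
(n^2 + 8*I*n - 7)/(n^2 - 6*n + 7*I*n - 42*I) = (n + I)/(n - 6)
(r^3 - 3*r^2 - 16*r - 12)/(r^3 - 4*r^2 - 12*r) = (r + 1)/r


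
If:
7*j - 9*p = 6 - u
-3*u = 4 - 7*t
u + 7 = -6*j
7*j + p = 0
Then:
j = 13/64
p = -91/64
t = -661/224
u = -263/32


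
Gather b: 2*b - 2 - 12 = 2*b - 14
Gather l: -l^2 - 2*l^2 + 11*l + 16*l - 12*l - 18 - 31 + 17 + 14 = -3*l^2 + 15*l - 18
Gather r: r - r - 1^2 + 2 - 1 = 0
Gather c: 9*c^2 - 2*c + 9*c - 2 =9*c^2 + 7*c - 2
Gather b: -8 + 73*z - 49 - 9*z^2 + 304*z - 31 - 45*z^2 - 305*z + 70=-54*z^2 + 72*z - 18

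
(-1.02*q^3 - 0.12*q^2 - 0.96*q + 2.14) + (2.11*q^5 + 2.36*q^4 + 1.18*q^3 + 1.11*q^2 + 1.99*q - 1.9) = 2.11*q^5 + 2.36*q^4 + 0.16*q^3 + 0.99*q^2 + 1.03*q + 0.24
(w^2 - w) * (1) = w^2 - w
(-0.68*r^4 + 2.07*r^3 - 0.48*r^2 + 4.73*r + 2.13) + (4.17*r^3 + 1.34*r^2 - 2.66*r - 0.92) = -0.68*r^4 + 6.24*r^3 + 0.86*r^2 + 2.07*r + 1.21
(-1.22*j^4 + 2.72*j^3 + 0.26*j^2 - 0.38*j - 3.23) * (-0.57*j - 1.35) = 0.6954*j^5 + 0.0966*j^4 - 3.8202*j^3 - 0.1344*j^2 + 2.3541*j + 4.3605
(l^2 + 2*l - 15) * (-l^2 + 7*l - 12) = -l^4 + 5*l^3 + 17*l^2 - 129*l + 180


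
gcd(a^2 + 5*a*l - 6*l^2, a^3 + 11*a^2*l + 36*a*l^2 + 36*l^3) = a + 6*l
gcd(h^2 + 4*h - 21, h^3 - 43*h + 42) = h + 7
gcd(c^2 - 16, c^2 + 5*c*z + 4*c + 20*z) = c + 4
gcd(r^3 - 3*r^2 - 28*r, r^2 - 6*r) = r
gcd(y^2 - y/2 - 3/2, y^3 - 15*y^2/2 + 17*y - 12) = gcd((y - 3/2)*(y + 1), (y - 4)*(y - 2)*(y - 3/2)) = y - 3/2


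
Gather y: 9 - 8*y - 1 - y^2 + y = -y^2 - 7*y + 8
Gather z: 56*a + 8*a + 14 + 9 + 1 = 64*a + 24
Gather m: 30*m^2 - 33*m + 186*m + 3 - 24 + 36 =30*m^2 + 153*m + 15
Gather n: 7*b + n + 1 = 7*b + n + 1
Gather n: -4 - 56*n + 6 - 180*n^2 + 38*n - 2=-180*n^2 - 18*n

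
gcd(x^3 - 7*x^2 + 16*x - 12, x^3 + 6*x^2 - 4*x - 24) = x - 2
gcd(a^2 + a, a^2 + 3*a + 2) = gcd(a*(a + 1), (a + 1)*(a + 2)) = a + 1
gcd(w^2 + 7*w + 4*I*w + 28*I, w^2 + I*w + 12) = w + 4*I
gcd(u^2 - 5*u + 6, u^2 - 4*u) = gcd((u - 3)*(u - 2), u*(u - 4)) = 1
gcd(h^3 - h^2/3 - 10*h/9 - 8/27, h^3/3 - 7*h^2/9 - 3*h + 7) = 1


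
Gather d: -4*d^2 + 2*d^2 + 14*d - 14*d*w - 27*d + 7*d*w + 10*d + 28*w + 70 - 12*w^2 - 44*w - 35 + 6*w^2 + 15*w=-2*d^2 + d*(-7*w - 3) - 6*w^2 - w + 35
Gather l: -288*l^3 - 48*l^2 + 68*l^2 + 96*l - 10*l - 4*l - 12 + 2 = -288*l^3 + 20*l^2 + 82*l - 10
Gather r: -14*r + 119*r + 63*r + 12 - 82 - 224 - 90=168*r - 384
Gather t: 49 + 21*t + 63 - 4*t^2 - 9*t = -4*t^2 + 12*t + 112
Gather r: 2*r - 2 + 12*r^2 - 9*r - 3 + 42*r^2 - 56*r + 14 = 54*r^2 - 63*r + 9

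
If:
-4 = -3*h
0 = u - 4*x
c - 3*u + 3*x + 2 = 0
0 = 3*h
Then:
No Solution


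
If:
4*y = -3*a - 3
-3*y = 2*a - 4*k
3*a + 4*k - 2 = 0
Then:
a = 17/11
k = -29/44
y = -21/11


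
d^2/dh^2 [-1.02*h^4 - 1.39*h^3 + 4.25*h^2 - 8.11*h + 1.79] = -12.24*h^2 - 8.34*h + 8.5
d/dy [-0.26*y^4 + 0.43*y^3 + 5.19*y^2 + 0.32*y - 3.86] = -1.04*y^3 + 1.29*y^2 + 10.38*y + 0.32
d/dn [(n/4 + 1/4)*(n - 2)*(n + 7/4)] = 3*n^2/4 + 3*n/8 - 15/16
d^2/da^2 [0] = 0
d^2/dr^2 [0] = 0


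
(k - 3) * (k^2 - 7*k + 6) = k^3 - 10*k^2 + 27*k - 18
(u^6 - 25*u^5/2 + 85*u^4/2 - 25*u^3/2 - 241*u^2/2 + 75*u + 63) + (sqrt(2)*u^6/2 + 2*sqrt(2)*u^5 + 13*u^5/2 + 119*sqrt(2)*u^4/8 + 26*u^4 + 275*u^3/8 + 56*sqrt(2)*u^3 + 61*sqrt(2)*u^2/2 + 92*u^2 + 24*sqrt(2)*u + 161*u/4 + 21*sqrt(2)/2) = sqrt(2)*u^6/2 + u^6 - 6*u^5 + 2*sqrt(2)*u^5 + 119*sqrt(2)*u^4/8 + 137*u^4/2 + 175*u^3/8 + 56*sqrt(2)*u^3 - 57*u^2/2 + 61*sqrt(2)*u^2/2 + 24*sqrt(2)*u + 461*u/4 + 21*sqrt(2)/2 + 63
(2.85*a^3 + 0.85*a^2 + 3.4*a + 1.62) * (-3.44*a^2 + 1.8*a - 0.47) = -9.804*a^5 + 2.206*a^4 - 11.5055*a^3 + 0.1477*a^2 + 1.318*a - 0.7614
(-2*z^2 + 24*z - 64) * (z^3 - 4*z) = -2*z^5 + 24*z^4 - 56*z^3 - 96*z^2 + 256*z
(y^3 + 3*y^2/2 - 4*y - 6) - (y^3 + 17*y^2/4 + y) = -11*y^2/4 - 5*y - 6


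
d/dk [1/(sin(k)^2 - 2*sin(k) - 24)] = 2*(1 - sin(k))*cos(k)/((sin(k) - 6)^2*(sin(k) + 4)^2)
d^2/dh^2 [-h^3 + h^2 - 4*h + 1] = 2 - 6*h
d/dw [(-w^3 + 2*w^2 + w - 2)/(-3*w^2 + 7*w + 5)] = (3*w^4 - 14*w^3 + 2*w^2 + 8*w + 19)/(9*w^4 - 42*w^3 + 19*w^2 + 70*w + 25)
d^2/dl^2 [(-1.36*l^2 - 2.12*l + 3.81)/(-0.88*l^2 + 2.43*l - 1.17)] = (9.099904*l^3 - 26.10432*l^2 + 35.787312*l - 21.371634)/(0.681472*l^6 - 5.645376*l^5 + 18.30708*l^4 - 29.360475*l^3 + 24.340095*l^2 - 9.979281*l + 1.601613)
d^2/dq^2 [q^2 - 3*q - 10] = 2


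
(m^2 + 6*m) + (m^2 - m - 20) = 2*m^2 + 5*m - 20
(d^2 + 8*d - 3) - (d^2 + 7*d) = d - 3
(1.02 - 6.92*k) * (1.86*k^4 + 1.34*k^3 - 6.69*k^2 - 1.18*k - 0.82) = -12.8712*k^5 - 7.3756*k^4 + 47.6616*k^3 + 1.3418*k^2 + 4.4708*k - 0.8364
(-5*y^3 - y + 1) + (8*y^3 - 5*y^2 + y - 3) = 3*y^3 - 5*y^2 - 2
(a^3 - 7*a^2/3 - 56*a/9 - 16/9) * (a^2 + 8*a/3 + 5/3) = a^5 + a^4/3 - 97*a^3/9 - 601*a^2/27 - 136*a/9 - 80/27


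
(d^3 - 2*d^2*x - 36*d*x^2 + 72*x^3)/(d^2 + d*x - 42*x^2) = (d^2 + 4*d*x - 12*x^2)/(d + 7*x)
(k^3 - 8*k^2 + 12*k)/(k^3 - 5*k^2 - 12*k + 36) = k/(k + 3)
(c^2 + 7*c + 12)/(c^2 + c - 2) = (c^2 + 7*c + 12)/(c^2 + c - 2)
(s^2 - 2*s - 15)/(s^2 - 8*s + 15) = (s + 3)/(s - 3)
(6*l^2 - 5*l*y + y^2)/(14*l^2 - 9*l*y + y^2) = (-3*l + y)/(-7*l + y)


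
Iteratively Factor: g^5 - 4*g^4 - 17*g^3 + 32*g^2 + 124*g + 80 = (g + 2)*(g^4 - 6*g^3 - 5*g^2 + 42*g + 40) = (g - 4)*(g + 2)*(g^3 - 2*g^2 - 13*g - 10) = (g - 4)*(g + 2)^2*(g^2 - 4*g - 5) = (g - 4)*(g + 1)*(g + 2)^2*(g - 5)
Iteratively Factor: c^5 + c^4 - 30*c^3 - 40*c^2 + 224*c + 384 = (c - 4)*(c^4 + 5*c^3 - 10*c^2 - 80*c - 96) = (c - 4)^2*(c^3 + 9*c^2 + 26*c + 24) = (c - 4)^2*(c + 3)*(c^2 + 6*c + 8) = (c - 4)^2*(c + 3)*(c + 4)*(c + 2)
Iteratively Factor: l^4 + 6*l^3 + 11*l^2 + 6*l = (l)*(l^3 + 6*l^2 + 11*l + 6) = l*(l + 3)*(l^2 + 3*l + 2) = l*(l + 1)*(l + 3)*(l + 2)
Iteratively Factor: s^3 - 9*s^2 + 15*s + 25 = (s - 5)*(s^2 - 4*s - 5) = (s - 5)*(s + 1)*(s - 5)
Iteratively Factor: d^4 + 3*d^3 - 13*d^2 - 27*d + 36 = (d + 4)*(d^3 - d^2 - 9*d + 9) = (d - 3)*(d + 4)*(d^2 + 2*d - 3) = (d - 3)*(d - 1)*(d + 4)*(d + 3)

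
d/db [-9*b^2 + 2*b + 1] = 2 - 18*b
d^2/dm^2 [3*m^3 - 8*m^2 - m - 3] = 18*m - 16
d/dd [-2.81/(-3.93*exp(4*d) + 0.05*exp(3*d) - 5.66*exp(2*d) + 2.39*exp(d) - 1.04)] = (-44.1732*exp(3*d) + 0.4215*exp(2*d) - 31.8092*exp(d) + 6.7159)*exp(d)/(3.93*exp(4*d) - 0.05*exp(3*d) + 5.66*exp(2*d) - 2.39*exp(d) + 1.04)^2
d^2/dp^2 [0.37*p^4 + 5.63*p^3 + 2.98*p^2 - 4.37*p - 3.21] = 4.44*p^2 + 33.78*p + 5.96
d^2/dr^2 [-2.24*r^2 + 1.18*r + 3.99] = -4.48000000000000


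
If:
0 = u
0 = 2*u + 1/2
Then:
No Solution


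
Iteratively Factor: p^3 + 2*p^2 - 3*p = (p)*(p^2 + 2*p - 3) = p*(p - 1)*(p + 3)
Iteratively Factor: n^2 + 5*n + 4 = (n + 4)*(n + 1)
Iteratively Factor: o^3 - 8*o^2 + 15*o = (o)*(o^2 - 8*o + 15) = o*(o - 5)*(o - 3)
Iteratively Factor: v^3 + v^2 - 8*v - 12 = (v + 2)*(v^2 - v - 6) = (v - 3)*(v + 2)*(v + 2)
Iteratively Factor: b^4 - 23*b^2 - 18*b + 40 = (b - 5)*(b^3 + 5*b^2 + 2*b - 8) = (b - 5)*(b - 1)*(b^2 + 6*b + 8) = (b - 5)*(b - 1)*(b + 4)*(b + 2)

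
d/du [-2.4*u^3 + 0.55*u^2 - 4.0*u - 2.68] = -7.2*u^2 + 1.1*u - 4.0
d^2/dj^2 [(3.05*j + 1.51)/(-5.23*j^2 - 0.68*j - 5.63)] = (-(3.05*j + 1.51)*(10.46*j + 0.68)*(20.92*j + 1.36) + (95.709*j + 19.9426)*(5.23*j^2 + 0.68*j + 5.63))/(5.23*j^2 + 0.68*j + 5.63)^3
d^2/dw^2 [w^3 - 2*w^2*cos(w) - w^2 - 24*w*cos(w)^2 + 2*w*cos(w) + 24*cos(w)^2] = 2*w^2*cos(w) + 8*w*sin(w) - 2*w*cos(w) + 48*w*cos(2*w) + 6*w - 4*sqrt(2)*sin(w + pi/4) - 48*sqrt(2)*cos(2*w + pi/4) - 2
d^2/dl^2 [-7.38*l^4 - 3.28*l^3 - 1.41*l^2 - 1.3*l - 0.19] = -88.56*l^2 - 19.68*l - 2.82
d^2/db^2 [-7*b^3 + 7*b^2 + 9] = 14 - 42*b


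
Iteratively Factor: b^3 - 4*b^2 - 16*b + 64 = (b - 4)*(b^2 - 16) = (b - 4)*(b + 4)*(b - 4)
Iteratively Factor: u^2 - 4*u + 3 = (u - 1)*(u - 3)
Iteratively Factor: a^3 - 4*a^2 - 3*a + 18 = (a - 3)*(a^2 - a - 6) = (a - 3)*(a + 2)*(a - 3)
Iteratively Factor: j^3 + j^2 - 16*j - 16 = (j - 4)*(j^2 + 5*j + 4) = (j - 4)*(j + 1)*(j + 4)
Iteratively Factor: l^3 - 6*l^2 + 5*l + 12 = (l - 3)*(l^2 - 3*l - 4) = (l - 3)*(l + 1)*(l - 4)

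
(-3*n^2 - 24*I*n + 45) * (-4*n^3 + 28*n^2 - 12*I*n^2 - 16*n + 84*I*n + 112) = 12*n^5 - 84*n^4 + 132*I*n^4 - 420*n^3 - 924*I*n^3 + 2940*n^2 - 156*I*n^2 - 720*n + 1092*I*n + 5040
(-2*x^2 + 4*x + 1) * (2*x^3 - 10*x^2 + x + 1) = -4*x^5 + 28*x^4 - 40*x^3 - 8*x^2 + 5*x + 1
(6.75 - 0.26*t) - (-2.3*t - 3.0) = 2.04*t + 9.75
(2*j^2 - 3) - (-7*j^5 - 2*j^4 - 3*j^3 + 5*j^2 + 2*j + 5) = 7*j^5 + 2*j^4 + 3*j^3 - 3*j^2 - 2*j - 8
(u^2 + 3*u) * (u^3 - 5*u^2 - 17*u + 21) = u^5 - 2*u^4 - 32*u^3 - 30*u^2 + 63*u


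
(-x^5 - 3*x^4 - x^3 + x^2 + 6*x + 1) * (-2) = 2*x^5 + 6*x^4 + 2*x^3 - 2*x^2 - 12*x - 2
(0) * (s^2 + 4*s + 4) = 0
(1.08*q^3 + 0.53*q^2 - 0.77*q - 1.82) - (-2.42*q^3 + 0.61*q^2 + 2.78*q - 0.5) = 3.5*q^3 - 0.08*q^2 - 3.55*q - 1.32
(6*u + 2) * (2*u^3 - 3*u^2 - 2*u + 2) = 12*u^4 - 14*u^3 - 18*u^2 + 8*u + 4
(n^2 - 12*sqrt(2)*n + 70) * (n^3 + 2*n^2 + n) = n^5 - 12*sqrt(2)*n^4 + 2*n^4 - 24*sqrt(2)*n^3 + 71*n^3 - 12*sqrt(2)*n^2 + 140*n^2 + 70*n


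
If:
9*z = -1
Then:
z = -1/9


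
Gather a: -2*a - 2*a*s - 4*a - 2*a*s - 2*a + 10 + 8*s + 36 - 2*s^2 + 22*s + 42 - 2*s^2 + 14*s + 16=a*(-4*s - 8) - 4*s^2 + 44*s + 104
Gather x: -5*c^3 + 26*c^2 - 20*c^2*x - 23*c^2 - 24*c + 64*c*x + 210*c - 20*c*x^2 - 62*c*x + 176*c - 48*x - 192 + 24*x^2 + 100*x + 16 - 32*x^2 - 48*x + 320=-5*c^3 + 3*c^2 + 362*c + x^2*(-20*c - 8) + x*(-20*c^2 + 2*c + 4) + 144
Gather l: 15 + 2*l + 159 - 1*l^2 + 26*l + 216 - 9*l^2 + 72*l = -10*l^2 + 100*l + 390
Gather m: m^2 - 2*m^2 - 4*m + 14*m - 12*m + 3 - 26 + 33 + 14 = -m^2 - 2*m + 24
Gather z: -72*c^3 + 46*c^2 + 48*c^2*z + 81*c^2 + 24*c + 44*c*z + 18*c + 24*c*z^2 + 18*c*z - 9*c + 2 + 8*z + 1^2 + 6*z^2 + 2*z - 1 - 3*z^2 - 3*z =-72*c^3 + 127*c^2 + 33*c + z^2*(24*c + 3) + z*(48*c^2 + 62*c + 7) + 2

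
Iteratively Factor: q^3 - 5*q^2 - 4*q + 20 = (q - 5)*(q^2 - 4) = (q - 5)*(q + 2)*(q - 2)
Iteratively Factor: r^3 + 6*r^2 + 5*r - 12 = (r - 1)*(r^2 + 7*r + 12) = (r - 1)*(r + 4)*(r + 3)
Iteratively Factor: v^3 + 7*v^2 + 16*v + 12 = (v + 3)*(v^2 + 4*v + 4) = (v + 2)*(v + 3)*(v + 2)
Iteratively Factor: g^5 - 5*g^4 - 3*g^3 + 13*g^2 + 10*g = (g - 2)*(g^4 - 3*g^3 - 9*g^2 - 5*g) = (g - 2)*(g + 1)*(g^3 - 4*g^2 - 5*g) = g*(g - 2)*(g + 1)*(g^2 - 4*g - 5) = g*(g - 5)*(g - 2)*(g + 1)*(g + 1)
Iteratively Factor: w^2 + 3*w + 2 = (w + 1)*(w + 2)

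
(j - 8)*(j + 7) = j^2 - j - 56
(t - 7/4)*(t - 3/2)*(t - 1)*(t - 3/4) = t^4 - 5*t^3 + 145*t^2/16 - 225*t/32 + 63/32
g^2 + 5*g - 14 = (g - 2)*(g + 7)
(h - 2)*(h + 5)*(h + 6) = h^3 + 9*h^2 + 8*h - 60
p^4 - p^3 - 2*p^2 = p^2*(p - 2)*(p + 1)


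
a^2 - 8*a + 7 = (a - 7)*(a - 1)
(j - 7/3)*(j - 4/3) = j^2 - 11*j/3 + 28/9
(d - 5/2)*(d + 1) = d^2 - 3*d/2 - 5/2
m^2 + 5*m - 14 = (m - 2)*(m + 7)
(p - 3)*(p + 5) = p^2 + 2*p - 15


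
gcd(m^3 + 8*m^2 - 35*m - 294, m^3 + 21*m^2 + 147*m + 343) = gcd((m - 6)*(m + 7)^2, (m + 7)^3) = m^2 + 14*m + 49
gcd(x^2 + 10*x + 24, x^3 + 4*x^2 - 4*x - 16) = x + 4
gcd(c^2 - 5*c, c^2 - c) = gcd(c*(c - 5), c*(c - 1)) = c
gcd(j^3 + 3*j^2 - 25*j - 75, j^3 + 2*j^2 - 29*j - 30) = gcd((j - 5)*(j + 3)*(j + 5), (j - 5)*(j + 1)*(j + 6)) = j - 5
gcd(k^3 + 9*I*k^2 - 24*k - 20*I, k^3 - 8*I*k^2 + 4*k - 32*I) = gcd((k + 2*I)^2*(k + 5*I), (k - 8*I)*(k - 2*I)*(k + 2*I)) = k + 2*I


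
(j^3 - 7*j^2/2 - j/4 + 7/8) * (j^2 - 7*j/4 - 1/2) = j^5 - 21*j^4/4 + 43*j^3/8 + 49*j^2/16 - 45*j/32 - 7/16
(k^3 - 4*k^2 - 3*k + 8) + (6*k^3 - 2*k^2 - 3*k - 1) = 7*k^3 - 6*k^2 - 6*k + 7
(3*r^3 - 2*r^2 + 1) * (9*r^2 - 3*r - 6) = 27*r^5 - 27*r^4 - 12*r^3 + 21*r^2 - 3*r - 6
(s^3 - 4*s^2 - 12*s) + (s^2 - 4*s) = s^3 - 3*s^2 - 16*s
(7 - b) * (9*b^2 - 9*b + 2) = -9*b^3 + 72*b^2 - 65*b + 14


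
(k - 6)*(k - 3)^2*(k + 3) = k^4 - 9*k^3 + 9*k^2 + 81*k - 162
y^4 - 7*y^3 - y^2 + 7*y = y*(y - 7)*(y - 1)*(y + 1)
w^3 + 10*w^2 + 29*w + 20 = (w + 1)*(w + 4)*(w + 5)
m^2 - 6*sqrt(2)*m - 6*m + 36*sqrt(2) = (m - 6)*(m - 6*sqrt(2))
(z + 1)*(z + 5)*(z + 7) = z^3 + 13*z^2 + 47*z + 35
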